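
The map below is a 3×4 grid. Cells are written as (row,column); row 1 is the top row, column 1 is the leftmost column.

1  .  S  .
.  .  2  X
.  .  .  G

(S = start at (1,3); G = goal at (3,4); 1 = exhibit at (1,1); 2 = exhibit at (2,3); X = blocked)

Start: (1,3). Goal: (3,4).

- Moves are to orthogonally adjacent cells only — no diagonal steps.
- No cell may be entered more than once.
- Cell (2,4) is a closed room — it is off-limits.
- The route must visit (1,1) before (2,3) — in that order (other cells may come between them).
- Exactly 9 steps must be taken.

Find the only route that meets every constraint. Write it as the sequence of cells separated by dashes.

(1,3) - (1,2) - (1,1) - (2,1) - (3,1) - (3,2) - (2,2) - (2,3) - (3,3) - (3,4)

The waypoints must appear in the order (1,1), (2,3), with no cell reused.
Route from (1,3): left 2 to (1,1), down 2 to (3,1), right 1 to (3,2), up 1 to (2,2), right 1 to (2,3), down 1 to (3,3), right 1 to (3,4) — 9 moves in all.
Check: order respected (1 at step 2, 2 at step 7); 9 moves as required.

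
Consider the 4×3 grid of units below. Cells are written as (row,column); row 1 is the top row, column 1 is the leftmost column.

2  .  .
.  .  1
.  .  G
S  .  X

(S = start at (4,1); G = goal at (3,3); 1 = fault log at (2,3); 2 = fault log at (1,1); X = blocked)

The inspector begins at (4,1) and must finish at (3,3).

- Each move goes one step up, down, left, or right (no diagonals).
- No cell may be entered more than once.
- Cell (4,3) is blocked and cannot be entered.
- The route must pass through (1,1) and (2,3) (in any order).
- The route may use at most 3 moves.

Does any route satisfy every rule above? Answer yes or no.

no

Even ignoring the no-revisit rule, getting from (4,1) to (3,3), taking the cheapest ordering (4,1) → (1,1) → (2,3) → (3,3) needs at least 3 + 3 + 1 = 7 moves (Manhattan distance per leg), which exceeds the 3-move limit.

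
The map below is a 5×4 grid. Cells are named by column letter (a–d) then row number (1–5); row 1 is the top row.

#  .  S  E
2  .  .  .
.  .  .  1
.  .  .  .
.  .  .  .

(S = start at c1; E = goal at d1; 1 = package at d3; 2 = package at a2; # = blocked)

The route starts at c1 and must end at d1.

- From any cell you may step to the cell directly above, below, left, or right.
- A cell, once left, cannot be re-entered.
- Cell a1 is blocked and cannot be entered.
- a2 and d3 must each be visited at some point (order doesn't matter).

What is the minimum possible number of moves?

Any route passes through a2 and d3 in some order between c1 and d1. Summing Manhattan distances along each leg and taking the cheapest ordering (c1 → a2 → d3 → d1) gives a lower bound of 3 + 4 + 2 = 9 moves.
A route of 9 moves achieves this: c1 → c2 → b2 → a2 → a3 → b3 → c3 → d3 → d2 → d1.
Since 9 matches the lower bound, it is optimal.

9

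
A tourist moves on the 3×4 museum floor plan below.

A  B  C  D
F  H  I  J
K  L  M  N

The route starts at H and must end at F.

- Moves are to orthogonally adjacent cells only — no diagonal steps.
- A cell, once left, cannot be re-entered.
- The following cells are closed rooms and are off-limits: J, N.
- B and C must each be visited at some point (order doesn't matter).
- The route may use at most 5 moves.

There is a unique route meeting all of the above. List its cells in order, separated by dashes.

Any route must reach B and C and still end at F within 5 moves, so the order of the required stops is forced.
Route from H: right 1 to I, up 1 to C, left 2 to A, down 1 to F — 5 moves in all.
Check: all required cells visited; 5 ≤ 5 moves.

H - I - C - B - A - F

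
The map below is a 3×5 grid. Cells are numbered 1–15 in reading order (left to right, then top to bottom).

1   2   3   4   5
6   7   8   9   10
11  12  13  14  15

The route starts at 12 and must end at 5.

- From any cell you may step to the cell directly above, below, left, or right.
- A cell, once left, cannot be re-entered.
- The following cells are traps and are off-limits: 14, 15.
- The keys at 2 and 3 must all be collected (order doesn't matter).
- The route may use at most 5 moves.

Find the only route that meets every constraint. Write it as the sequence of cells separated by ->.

Any route must reach 2 and 3 and still end at 5 within 5 moves, so the order of the required stops is forced.
Route from 12: 2× up (reaching 2), 3× right (reaching 5) — 5 moves in all.
Check: all required cells visited; 5 ≤ 5 moves.

12 -> 7 -> 2 -> 3 -> 4 -> 5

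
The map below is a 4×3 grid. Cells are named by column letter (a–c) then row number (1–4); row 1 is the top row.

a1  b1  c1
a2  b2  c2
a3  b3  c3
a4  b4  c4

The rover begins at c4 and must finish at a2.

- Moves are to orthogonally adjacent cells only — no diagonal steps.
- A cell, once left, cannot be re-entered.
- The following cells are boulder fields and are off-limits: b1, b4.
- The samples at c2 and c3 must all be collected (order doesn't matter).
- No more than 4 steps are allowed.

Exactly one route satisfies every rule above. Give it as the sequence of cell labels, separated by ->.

Any route must reach c2 and c3 and still end at a2 within 4 moves, so the order of the required stops is forced.
Route from c4: up 2 to c2, left 2 to a2 — 4 moves in all.
Check: all required cells visited; 4 ≤ 4 moves.

c4 -> c3 -> c2 -> b2 -> a2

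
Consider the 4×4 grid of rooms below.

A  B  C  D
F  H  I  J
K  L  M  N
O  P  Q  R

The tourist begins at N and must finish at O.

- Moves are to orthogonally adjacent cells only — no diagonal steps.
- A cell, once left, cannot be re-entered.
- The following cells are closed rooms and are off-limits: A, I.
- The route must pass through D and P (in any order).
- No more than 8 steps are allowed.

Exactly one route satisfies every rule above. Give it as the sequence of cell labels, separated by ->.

The budget equals the shortest possible length, so every move has to be on a shortest route through the required cells.
Route from N: up 2 to D, left 2 to B, down 3 to P, left 1 to O — 8 moves in all.
Check: all required cells visited; 8 ≤ 8 moves.

N -> J -> D -> C -> B -> H -> L -> P -> O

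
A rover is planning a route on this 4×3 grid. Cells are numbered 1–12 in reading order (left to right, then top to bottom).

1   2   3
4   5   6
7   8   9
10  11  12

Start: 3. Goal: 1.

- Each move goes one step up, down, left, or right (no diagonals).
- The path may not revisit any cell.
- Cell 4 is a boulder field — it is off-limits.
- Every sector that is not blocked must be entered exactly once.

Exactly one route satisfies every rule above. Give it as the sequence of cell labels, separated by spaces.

Need to visit all 11 open cells exactly once, starting at 3 and ending at 1.
Cell 7 has only two open neighbours (10 and 8), so the path must pass straight through it: one of those is the cell it's entered from and the other is where it exits.
Route from 3: down 3 to 12, left 2 to 10, up 1 to 7, right 1 to 8, up 2 to 2, left 1 to 1 — 10 moves in all.
Check: all 11 open cells covered.

3 6 9 12 11 10 7 8 5 2 1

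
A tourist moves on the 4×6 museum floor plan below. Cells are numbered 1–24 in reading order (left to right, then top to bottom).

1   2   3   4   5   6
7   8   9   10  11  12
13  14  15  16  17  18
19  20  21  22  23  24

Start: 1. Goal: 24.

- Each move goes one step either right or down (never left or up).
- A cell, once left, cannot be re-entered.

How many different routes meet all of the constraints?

A right/down-only route from 1 to 24 makes exactly 3 down-moves and 5 right-moves in some order.
With no other constraints that would be C(8,3) = 56 routes.
That gives 56 routes.

56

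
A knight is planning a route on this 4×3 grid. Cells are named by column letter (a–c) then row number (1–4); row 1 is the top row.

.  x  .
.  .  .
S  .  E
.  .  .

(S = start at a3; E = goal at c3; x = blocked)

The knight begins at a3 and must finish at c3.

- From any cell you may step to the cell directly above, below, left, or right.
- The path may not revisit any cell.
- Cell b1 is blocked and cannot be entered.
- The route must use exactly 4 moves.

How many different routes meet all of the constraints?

6

Need simple routes of exactly 4 moves from a3 to c3 (Manhattan distance 2, so 1 moves are spent on a detour and 1 undoing it).
Enumerating: a3 a2 b2 b3 c3 | a3 a2 b2 c2 c3 | a3 a4 b4 b3 c3 | a3 a4 b4 c4 c3 | a3 b3 b2 c2 c3 | a3 b3 b4 c4 c3.
That gives 6 routes.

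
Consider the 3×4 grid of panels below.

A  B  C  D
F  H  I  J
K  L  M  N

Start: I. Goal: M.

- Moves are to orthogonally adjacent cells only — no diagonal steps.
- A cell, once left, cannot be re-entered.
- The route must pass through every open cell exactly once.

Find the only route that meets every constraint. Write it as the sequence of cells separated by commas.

I, H, L, K, F, A, B, C, D, J, N, M

Need to visit all 12 open cells exactly once, starting at I and ending at M.
Cell N has only two open neighbours (J and M), so the path must pass straight through it: one of those is the cell it's entered from and the other is where it exits.
Route from I: left 1 to H, down 1 to L, left 1 to K, up 2 to A, right 3 to D, down 2 to N, left 1 to M — 11 moves in all.
Check: all 12 open cells covered.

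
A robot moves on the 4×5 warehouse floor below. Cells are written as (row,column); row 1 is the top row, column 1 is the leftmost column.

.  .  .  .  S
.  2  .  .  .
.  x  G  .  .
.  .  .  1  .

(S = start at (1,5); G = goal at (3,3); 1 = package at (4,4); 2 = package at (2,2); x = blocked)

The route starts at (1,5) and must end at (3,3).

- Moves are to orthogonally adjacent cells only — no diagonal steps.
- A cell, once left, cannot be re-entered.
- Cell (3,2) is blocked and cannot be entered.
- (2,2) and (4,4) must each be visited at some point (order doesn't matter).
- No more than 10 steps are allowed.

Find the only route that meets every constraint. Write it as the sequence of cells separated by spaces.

The budget equals the shortest possible length, so every move has to be on a shortest route through the required cells.
Route from (1,5): left 3 to (1,2), down 1 to (2,2), right 2 to (2,4), down 2 to (4,4), left 1 to (4,3), up 1 to (3,3) — 10 moves in all.
Check: all required cells visited; 10 ≤ 10 moves.

(1,5) (1,4) (1,3) (1,2) (2,2) (2,3) (2,4) (3,4) (4,4) (4,3) (3,3)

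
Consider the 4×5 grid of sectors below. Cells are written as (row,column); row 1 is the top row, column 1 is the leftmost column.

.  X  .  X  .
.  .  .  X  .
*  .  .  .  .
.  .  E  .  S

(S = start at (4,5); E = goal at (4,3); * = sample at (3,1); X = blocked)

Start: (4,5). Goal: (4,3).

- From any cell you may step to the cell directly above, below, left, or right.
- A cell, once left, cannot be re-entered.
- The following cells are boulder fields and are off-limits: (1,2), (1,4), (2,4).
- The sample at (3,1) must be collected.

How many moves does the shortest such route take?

Any route passes through (3,1) somewhere between (4,5) and (4,3). Summing Manhattan distances along the two legs ((4,5) → (3,1) → (4,3)) gives a lower bound of 5 + 3 = 8 moves.
A route of 8 moves achieves this: (4,5) → (3,5) → (3,4) → (3,3) → (3,2) → (3,1) → (4,1) → (4,2) → (4,3).
Since 8 matches the lower bound, it is optimal.

8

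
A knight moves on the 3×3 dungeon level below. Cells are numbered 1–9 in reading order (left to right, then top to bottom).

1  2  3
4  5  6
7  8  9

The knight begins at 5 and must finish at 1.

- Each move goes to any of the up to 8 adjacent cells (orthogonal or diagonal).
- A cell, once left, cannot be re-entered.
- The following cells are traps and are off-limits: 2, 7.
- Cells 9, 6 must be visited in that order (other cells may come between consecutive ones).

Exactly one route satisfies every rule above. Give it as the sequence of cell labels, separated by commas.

The waypoints must appear in the order 9, 6, with no cell reused.
Route from 5: down-right to 9, up to 6, down-left to 8, up-left to 4, up to 1 — 5 moves in all.
Check: order respected (9 at step 1, 6 at step 2).

5, 9, 6, 8, 4, 1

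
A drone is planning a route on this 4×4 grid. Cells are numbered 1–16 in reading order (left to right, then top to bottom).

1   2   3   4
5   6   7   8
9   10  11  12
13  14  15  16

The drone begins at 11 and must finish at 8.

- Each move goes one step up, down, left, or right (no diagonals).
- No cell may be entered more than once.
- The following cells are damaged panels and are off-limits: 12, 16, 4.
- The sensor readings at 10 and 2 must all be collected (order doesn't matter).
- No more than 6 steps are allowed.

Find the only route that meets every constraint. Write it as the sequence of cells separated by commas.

11, 10, 6, 2, 3, 7, 8

The 6-move cap with required stops at 10, 2 leaves no slack for detours.
Route from 11: left 1 to 10, up 2 to 2, right 1 to 3, down 1 to 7, right 1 to 8 — 6 moves in all.
Check: all required cells visited; 6 ≤ 6 moves.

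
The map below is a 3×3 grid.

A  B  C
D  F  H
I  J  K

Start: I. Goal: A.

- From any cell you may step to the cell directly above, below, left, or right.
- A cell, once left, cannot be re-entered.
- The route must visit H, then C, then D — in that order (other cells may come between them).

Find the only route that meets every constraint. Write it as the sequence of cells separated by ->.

I -> J -> K -> H -> C -> B -> F -> D -> A

The waypoints must appear in the order H, C, D, with no cell reused.
Route from I: right 2 to K, up 2 to C, left 1 to B, down 1 to F, left 1 to D, up 1 to A — 8 moves in all.
Check: order respected (H at step 3, C at step 4, D at step 7).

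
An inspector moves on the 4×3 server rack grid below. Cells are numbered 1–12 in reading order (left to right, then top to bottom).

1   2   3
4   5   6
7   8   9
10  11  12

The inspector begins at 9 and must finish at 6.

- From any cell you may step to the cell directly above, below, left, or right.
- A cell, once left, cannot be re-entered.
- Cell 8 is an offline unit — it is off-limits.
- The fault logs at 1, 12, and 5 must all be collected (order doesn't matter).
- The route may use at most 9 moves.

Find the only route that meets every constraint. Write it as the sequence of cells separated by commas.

Any route must reach 1, 12, and 5 and still end at 6 within 9 moves, so the order of the required stops is forced.
Route from 9: down to 12, 2× left (reaching 10), 3× up (reaching 1), right to 2, down to 5, right to 6 — 9 moves in all.
Check: all required cells visited; 9 ≤ 9 moves.

9, 12, 11, 10, 7, 4, 1, 2, 5, 6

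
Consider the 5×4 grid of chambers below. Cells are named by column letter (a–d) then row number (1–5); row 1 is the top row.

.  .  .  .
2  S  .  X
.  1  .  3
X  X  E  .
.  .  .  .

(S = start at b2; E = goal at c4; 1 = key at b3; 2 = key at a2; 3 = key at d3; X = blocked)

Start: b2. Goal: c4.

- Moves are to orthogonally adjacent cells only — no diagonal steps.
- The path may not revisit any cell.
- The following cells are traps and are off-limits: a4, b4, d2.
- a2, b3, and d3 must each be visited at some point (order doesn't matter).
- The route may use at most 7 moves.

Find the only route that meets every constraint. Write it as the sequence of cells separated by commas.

b2, a2, a3, b3, c3, d3, d4, c4

The 7-move cap with required stops at a2, b3, d3 leaves no slack for detours.
Route from b2: left to a2, down to a3, 3× right (reaching d3), down to d4, left to c4 — 7 moves in all.
Check: all required cells visited; 7 ≤ 7 moves.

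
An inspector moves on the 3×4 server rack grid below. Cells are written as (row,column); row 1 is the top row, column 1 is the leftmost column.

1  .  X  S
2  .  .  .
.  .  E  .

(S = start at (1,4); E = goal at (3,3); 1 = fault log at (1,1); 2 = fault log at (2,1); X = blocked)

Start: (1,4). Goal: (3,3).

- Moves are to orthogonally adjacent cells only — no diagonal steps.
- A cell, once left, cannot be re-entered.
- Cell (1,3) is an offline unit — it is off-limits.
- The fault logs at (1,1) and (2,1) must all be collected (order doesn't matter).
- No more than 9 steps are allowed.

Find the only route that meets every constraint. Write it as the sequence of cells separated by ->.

Any route must reach (1,1) and (2,1) and still end at (3,3) within 9 moves, so the order of the required stops is forced.
Route from (1,4): down to (2,4), 2× left (reaching (2,2)), up to (1,2), left to (1,1), 2× down (reaching (3,1)), 2× right (reaching (3,3)) — 9 moves in all.
Check: all required cells visited; 9 ≤ 9 moves.

(1,4) -> (2,4) -> (2,3) -> (2,2) -> (1,2) -> (1,1) -> (2,1) -> (3,1) -> (3,2) -> (3,3)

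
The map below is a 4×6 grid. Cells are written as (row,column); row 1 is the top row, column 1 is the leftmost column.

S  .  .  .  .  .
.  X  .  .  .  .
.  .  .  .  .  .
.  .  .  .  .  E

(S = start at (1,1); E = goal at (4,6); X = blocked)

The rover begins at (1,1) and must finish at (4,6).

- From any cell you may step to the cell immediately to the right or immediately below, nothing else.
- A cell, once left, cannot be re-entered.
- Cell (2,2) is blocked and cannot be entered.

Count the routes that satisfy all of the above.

A right/down-only route from (1,1) to (4,6) makes exactly 3 down-moves and 5 right-moves in some order.
With no other constraints that would be C(8,3) = 56 routes.
Subtract routes through each blocked cell (inclusion–exclusion for overlaps): − through (2,2): 30 → 26.
That gives 26 routes.

26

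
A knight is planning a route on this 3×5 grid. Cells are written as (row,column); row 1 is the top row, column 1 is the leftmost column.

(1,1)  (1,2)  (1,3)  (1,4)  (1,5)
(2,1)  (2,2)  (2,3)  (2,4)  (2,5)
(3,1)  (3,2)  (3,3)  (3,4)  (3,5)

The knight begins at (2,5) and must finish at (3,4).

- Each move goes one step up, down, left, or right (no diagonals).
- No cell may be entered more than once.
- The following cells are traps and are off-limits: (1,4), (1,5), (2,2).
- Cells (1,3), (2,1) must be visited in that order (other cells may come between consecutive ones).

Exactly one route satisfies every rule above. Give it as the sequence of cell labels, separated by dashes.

(2,5) - (2,4) - (2,3) - (1,3) - (1,2) - (1,1) - (2,1) - (3,1) - (3,2) - (3,3) - (3,4)

The waypoints must appear in the order (1,3), (2,1), with no cell reused.
Route from (2,5): 2× left (reaching (2,3)), up to (1,3), 2× left (reaching (1,1)), 2× down (reaching (3,1)), 3× right (reaching (3,4)) — 10 moves in all.
Check: order respected ((1,3) at step 3, (2,1) at step 6).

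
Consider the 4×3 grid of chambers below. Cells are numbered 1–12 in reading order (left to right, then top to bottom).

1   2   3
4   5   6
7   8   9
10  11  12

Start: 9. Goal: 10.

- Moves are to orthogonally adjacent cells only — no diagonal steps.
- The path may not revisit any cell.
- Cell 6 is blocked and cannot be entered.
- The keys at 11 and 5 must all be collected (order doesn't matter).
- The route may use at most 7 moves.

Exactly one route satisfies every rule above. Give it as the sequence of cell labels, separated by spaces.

The 7-move cap with required stops at 11, 5 leaves no slack for detours.
Route from 9: down 1 to 12, left 1 to 11, up 2 to 5, left 1 to 4, down 2 to 10 — 7 moves in all.
Check: all required cells visited; 7 ≤ 7 moves.

9 12 11 8 5 4 7 10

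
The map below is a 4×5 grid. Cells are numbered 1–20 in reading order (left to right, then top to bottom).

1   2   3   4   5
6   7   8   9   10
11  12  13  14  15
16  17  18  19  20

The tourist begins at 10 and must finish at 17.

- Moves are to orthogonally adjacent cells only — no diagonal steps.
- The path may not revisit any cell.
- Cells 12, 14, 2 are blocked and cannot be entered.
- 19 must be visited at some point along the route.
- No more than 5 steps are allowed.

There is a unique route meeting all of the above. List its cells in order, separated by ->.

The 5-move cap with required stops at 19 leaves no slack for detours.
Route from 10: 2× down (reaching 20), 3× left (reaching 17) — 5 moves in all.
Check: all required cells visited; 5 ≤ 5 moves.

10 -> 15 -> 20 -> 19 -> 18 -> 17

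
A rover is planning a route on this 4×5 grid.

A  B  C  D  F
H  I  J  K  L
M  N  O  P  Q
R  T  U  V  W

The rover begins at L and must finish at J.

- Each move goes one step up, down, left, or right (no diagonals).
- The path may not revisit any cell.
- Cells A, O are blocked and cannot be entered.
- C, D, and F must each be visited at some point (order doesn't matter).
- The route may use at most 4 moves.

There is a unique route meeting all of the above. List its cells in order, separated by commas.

The 4-move cap with required stops at C, D, F leaves no slack for detours.
Route from L: up to F, 2× left (reaching C), down to J — 4 moves in all.
Check: all required cells visited; 4 ≤ 4 moves.

L, F, D, C, J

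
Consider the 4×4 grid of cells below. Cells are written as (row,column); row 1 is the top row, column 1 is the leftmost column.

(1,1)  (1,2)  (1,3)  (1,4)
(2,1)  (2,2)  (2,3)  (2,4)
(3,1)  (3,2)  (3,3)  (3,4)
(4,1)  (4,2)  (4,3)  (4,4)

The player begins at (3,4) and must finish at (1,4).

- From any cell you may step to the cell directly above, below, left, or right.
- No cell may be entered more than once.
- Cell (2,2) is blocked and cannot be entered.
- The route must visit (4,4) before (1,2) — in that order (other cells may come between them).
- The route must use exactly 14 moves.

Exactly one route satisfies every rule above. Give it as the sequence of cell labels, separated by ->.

The waypoints must appear in the order (4,4), (1,2), with no cell reused.
Route from (3,4): down 1 to (4,4), left 1 to (4,3), up 1 to (3,3), left 1 to (3,2), down 1 to (4,2), left 1 to (4,1), up 3 to (1,1), right 2 to (1,3), down 1 to (2,3), right 1 to (2,4), up 1 to (1,4) — 14 moves in all.
Check: order respected ((4,4) at step 1, (1,2) at step 10); 14 moves as required.

(3,4) -> (4,4) -> (4,3) -> (3,3) -> (3,2) -> (4,2) -> (4,1) -> (3,1) -> (2,1) -> (1,1) -> (1,2) -> (1,3) -> (2,3) -> (2,4) -> (1,4)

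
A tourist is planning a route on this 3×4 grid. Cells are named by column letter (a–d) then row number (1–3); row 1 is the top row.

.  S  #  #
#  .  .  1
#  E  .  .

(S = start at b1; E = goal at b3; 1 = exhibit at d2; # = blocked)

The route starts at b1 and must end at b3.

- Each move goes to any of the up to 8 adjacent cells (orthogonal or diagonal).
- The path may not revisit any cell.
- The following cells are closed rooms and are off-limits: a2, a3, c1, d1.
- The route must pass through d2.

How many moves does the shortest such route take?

Any route passes through d2 somewhere between b1 and b3. Summing Chebyshev distances along the two legs (b1 → d2 → b3) gives a lower bound of 2 + 2 = 4 moves.
A route of 4 moves achieves this: b1 → c2 → d2 → c3 → b3.
Since 4 matches the lower bound, it is optimal.

4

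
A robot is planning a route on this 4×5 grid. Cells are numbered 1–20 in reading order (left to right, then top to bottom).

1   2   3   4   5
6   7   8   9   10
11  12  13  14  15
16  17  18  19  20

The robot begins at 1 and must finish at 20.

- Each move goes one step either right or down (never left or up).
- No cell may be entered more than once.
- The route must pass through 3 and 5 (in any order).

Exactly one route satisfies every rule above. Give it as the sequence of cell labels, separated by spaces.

1 2 3 4 5 10 15 20

Moves only go right or down, so the column and row indices never decrease.
Route from 1: 4× right (reaching 5), 3× down (reaching 20) — 7 moves in all.
Check: all required cells visited.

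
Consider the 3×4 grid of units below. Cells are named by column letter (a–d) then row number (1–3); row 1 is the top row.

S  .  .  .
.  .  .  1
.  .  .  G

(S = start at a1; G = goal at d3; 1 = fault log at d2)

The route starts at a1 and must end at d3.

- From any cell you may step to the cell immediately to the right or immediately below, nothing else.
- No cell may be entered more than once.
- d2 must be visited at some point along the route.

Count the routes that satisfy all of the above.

4

A right/down-only route from a1 to d3 makes exactly 2 down-moves and 3 right-moves in some order.
With no other constraints that would be C(5,2) = 10 routes.
Split at d2 and multiply the segment counts: a1→d2: 4; d2→d3: 1; product = 4.
That gives 4 routes.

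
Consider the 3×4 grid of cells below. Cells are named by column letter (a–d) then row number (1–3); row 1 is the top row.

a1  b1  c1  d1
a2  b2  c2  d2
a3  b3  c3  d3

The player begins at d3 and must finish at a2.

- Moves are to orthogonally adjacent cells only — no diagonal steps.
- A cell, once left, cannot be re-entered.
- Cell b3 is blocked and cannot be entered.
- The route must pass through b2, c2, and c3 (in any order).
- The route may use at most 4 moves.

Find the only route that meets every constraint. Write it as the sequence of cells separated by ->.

Any route must reach b2, c2, and c3 and still end at a2 within 4 moves, so the order of the required stops is forced.
Route from d3: left to c3, up to c2, 2× left (reaching a2) — 4 moves in all.
Check: all required cells visited; 4 ≤ 4 moves.

d3 -> c3 -> c2 -> b2 -> a2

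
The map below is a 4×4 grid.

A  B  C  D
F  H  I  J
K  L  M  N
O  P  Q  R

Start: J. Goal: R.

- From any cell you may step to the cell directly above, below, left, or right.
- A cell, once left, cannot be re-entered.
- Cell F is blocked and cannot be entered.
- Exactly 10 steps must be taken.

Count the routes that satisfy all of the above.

11

Need simple routes of exactly 10 moves from J to R (Manhattan distance 2, so 4 moves are spent on a detour and 4 undoing it).
Branch systematically from the start, pruning whenever the remaining move budget drops below the Manhattan distance to R or differs from it in parity. Grouping the completions by first move — via D: 6; via N: 2; via I: 3 — and summing: 6 + 2 + 3 = 11.
That gives 11 routes.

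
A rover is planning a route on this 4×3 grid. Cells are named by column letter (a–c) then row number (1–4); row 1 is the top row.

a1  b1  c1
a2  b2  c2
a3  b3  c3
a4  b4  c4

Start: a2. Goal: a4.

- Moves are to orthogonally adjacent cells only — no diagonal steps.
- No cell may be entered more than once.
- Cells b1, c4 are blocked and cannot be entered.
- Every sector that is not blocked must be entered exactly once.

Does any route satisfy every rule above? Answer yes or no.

Cell a1 has only one open neighbour but is neither the start nor the goal, so a Hamiltonian route would have to both enter and leave it through the same neighbour — impossible without revisiting.

no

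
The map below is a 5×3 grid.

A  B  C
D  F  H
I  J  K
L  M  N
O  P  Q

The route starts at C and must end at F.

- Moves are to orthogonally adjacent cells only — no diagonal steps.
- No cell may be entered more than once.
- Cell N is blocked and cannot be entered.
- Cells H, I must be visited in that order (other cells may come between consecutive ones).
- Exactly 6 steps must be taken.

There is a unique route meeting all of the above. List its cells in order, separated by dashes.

The waypoints must appear in the order H, I, with no cell reused.
Route from C: down 2 to K, left 2 to I, up 1 to D, right 1 to F — 6 moves in all.
Check: order respected (H at step 1, I at step 4); 6 moves as required.

C - H - K - J - I - D - F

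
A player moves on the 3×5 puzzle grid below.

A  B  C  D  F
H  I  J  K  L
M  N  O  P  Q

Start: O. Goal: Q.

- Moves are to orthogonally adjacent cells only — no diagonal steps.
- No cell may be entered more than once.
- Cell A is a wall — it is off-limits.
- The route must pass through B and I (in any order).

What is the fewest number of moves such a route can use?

Any route passes through B and I in some order between O and Q. Summing Manhattan distances along each leg and taking the cheapest ordering (O → B → I → Q) gives a lower bound of 3 + 1 + 4 = 8 moves.
A route of 8 moves achieves this: O → J → I → B → C → D → K → P → Q.
Since 8 matches the lower bound, it is optimal.

8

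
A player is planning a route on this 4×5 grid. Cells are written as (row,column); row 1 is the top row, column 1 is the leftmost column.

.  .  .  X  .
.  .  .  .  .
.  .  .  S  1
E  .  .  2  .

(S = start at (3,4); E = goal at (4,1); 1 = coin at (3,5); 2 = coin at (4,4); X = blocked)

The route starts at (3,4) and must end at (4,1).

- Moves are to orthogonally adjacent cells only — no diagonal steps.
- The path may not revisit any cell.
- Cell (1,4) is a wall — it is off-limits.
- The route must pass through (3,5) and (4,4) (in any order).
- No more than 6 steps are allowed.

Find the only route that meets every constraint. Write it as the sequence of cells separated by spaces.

The budget equals the shortest possible length, so every move has to be on a shortest route through the required cells.
Route from (3,4): right to (3,5), down to (4,5), 4× left (reaching (4,1)) — 6 moves in all.
Check: all required cells visited; 6 ≤ 6 moves.

(3,4) (3,5) (4,5) (4,4) (4,3) (4,2) (4,1)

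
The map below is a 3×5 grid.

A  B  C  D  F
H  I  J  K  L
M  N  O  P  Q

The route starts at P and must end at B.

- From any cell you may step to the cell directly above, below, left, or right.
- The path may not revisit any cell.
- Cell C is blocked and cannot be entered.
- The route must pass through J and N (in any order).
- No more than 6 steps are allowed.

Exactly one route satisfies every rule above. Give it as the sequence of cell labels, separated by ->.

P -> K -> J -> O -> N -> I -> B

Any route must reach J and N and still end at B within 6 moves, so the order of the required stops is forced.
Route from P: up 1 to K, left 1 to J, down 1 to O, left 1 to N, up 2 to B — 6 moves in all.
Check: all required cells visited; 6 ≤ 6 moves.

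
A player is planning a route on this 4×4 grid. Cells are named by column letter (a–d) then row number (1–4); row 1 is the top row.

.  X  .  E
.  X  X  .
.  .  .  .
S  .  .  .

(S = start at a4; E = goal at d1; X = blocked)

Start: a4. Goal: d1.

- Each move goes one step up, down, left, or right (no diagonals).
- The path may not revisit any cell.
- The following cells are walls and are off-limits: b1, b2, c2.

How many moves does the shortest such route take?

6

The Manhattan distance from a4 to d1 is |4−1| + |1−4| = 6, so at least 6 moves are needed.
A route of 6 moves achieves this: a4 → a3 → b3 → c3 → d3 → d2 → d1.
Since 6 matches the lower bound, it is optimal.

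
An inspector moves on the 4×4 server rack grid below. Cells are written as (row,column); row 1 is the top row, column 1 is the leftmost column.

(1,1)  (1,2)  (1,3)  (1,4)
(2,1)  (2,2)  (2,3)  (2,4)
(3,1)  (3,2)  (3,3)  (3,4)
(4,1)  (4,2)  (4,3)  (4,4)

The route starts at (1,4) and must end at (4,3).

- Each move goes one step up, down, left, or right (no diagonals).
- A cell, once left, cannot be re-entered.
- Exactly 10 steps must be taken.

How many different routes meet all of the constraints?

Need simple routes of exactly 10 moves from (1,4) to (4,3) (Manhattan distance 4, so 3 moves are spent on a detour and 3 undoing it).
Branch systematically from the start, pruning whenever the remaining move budget drops below the Manhattan distance to (4,3) or differs from it in parity. Grouping the completions by first move — via (2,4): 21; via (1,3): 21 — and summing: 21 + 21 = 42.
That gives 42 routes.

42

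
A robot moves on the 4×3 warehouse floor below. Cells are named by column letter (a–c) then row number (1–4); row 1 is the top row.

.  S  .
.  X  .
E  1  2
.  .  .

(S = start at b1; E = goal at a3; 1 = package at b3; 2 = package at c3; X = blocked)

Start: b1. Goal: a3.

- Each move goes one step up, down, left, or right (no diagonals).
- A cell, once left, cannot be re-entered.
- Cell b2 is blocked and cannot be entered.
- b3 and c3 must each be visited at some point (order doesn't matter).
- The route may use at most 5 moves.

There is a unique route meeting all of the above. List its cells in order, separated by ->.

b1 -> c1 -> c2 -> c3 -> b3 -> a3

The budget equals the shortest possible length, so every move has to be on a shortest route through the required cells.
Route from b1: right 1 to c1, down 2 to c3, left 2 to a3 — 5 moves in all.
Check: all required cells visited; 5 ≤ 5 moves.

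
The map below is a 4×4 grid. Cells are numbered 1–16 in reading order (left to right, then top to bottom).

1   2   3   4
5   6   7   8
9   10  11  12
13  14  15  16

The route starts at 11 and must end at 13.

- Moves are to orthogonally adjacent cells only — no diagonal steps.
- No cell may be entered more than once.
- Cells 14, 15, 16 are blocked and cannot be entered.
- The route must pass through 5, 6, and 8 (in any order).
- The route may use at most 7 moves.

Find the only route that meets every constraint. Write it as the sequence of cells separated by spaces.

The budget equals the shortest possible length, so every move has to be on a shortest route through the required cells.
Route from 11: right 1 to 12, up 1 to 8, left 3 to 5, down 2 to 13 — 7 moves in all.
Check: all required cells visited; 7 ≤ 7 moves.

11 12 8 7 6 5 9 13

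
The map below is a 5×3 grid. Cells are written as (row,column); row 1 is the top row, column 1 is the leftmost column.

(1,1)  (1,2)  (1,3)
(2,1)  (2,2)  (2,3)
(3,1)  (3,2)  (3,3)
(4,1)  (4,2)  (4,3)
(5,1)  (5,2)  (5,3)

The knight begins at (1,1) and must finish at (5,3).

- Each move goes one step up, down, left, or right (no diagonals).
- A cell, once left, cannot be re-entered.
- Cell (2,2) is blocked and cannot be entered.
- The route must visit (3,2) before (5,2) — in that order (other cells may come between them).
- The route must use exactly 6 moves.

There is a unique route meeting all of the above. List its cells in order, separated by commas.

The waypoints must appear in the order (3,2), (5,2), with no cell reused.
Route from (1,1): down 2 to (3,1), right 1 to (3,2), down 2 to (5,2), right 1 to (5,3) — 6 moves in all.
Check: order respected ((3,2) at step 3, (5,2) at step 5); 6 moves as required.

(1,1), (2,1), (3,1), (3,2), (4,2), (5,2), (5,3)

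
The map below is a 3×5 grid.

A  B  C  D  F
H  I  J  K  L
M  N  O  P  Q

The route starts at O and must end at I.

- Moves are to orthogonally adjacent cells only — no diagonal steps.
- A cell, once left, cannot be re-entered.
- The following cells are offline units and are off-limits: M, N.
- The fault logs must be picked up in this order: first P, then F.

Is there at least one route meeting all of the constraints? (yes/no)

One route that works: O → P → K → L → F → D → C → J → I.

yes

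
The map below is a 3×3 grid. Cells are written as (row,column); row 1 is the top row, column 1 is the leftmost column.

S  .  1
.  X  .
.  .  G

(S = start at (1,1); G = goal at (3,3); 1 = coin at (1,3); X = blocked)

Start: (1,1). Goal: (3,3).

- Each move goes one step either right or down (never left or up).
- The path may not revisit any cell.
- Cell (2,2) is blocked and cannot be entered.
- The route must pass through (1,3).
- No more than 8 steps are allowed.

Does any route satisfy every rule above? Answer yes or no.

yes

One route that works: (1,1) → (1,2) → (1,3) → (2,3) → (3,3).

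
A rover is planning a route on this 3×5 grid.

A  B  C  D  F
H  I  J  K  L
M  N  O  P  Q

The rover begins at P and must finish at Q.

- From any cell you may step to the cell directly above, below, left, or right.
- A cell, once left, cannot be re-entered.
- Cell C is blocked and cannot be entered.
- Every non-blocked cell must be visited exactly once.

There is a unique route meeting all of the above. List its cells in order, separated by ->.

P -> O -> N -> M -> H -> A -> B -> I -> J -> K -> D -> F -> L -> Q

Need to visit all 14 open cells exactly once, starting at P and ending at Q.
Cell M has only two open neighbours (H and N), so the path must pass straight through it: one of those is the cell it's entered from and the other is where it exits.
Route from P: 3× left (reaching M), 2× up (reaching A), right to B, down to I, 2× right (reaching K), up to D, right to F, 2× down (reaching Q) — 13 moves in all.
Check: all 14 open cells covered.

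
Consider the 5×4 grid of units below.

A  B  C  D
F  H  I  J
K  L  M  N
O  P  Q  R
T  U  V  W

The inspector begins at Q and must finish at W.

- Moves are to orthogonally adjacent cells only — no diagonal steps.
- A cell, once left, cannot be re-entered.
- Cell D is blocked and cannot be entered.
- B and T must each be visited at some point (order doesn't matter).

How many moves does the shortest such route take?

12

Any route passes through B and T in some order between Q and W. Summing Manhattan distances along each leg and taking the cheapest ordering (Q → B → T → W) gives a lower bound of 4 + 5 + 3 = 12 moves.
A route of 12 moves achieves this: Q → M → I → C → B → H → L → P → O → T → U → V → W.
Since 12 matches the lower bound, it is optimal.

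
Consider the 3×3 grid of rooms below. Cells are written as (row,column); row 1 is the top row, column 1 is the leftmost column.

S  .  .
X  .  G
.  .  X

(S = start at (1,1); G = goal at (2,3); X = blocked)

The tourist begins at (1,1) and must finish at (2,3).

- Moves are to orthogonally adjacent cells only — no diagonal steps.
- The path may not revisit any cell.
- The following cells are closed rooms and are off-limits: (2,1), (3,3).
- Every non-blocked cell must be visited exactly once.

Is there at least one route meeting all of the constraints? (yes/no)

Cell (3,1) has only one open neighbour but is neither the start nor the goal, so a Hamiltonian route would have to both enter and leave it through the same neighbour — impossible without revisiting.

no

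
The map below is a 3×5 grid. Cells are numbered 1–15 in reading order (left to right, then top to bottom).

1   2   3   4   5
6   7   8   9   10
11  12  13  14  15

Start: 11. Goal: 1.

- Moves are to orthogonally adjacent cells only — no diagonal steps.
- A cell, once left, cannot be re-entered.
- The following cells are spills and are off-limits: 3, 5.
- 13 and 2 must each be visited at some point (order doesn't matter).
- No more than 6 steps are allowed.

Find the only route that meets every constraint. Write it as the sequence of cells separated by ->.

11 -> 12 -> 13 -> 8 -> 7 -> 2 -> 1

Any route must reach 13 and 2 and still end at 1 within 6 moves, so the order of the required stops is forced.
Route from 11: right 2 to 13, up 1 to 8, left 1 to 7, up 1 to 2, left 1 to 1 — 6 moves in all.
Check: all required cells visited; 6 ≤ 6 moves.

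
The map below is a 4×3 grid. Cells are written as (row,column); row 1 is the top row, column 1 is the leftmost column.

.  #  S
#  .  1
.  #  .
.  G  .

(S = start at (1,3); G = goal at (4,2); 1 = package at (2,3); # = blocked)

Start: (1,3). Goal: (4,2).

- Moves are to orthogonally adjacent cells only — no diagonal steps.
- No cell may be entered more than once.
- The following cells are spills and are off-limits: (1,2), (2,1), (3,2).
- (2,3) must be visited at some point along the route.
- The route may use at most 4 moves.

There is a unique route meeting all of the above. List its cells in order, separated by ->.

(1,3) -> (2,3) -> (3,3) -> (4,3) -> (4,2)

The budget equals the shortest possible length, so every move has to be on a shortest route through the required cells.
Route from (1,3): down 3 to (4,3), left 1 to (4,2) — 4 moves in all.
Check: all required cells visited; 4 ≤ 4 moves.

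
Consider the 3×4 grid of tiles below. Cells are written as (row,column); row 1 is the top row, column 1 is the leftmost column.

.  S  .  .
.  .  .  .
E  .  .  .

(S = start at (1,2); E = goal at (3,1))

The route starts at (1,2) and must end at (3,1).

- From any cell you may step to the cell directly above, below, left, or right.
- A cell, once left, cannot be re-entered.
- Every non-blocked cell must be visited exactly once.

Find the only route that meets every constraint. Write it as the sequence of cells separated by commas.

Need to visit all 12 open cells exactly once, starting at (1,2) and ending at (3,1).
Route from (1,2): left 1 to (1,1), down 1 to (2,1), right 2 to (2,3), up 1 to (1,3), right 1 to (1,4), down 2 to (3,4), left 3 to (3,1) — 11 moves in all.
Check: all 12 open cells covered.

(1,2), (1,1), (2,1), (2,2), (2,3), (1,3), (1,4), (2,4), (3,4), (3,3), (3,2), (3,1)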